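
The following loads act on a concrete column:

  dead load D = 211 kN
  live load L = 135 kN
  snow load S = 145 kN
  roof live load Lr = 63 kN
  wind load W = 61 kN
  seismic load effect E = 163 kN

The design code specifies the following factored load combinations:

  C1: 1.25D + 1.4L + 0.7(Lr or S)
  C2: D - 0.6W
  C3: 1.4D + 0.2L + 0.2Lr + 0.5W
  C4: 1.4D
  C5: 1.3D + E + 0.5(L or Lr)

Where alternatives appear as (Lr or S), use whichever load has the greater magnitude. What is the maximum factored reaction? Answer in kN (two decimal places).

(Lr or S) → S = 145 kN; (L or Lr) → L = 135 kN.
C1: 1.25(211) + 1.4(135) + 0.7(145) = 263.75 + 189.00 + 101.50 = 554.25
C2: 1.0(211) - 0.6(61) = 211.00 - 36.60 = 174.40
C3: 1.4(211) + 0.2(135) + 0.2(63) + 0.5(61) = 295.40 + 27.00 + 12.60 + 30.50 = 365.50
C4: 1.4(211) = 295.40
C5: 1.3(211) + 1.0(163) + 0.5(135) = 274.30 + 163.00 + 67.50 = 504.80
Combination 1 governs: V_u = 554.25 kN.

554.25 kN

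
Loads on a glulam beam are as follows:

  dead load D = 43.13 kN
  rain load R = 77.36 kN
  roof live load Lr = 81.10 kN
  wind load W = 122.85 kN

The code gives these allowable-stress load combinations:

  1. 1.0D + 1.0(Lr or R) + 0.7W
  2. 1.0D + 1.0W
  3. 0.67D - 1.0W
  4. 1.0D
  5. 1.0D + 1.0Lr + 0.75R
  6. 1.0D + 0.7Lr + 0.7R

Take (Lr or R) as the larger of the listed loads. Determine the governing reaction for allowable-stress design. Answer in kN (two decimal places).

(Lr or R) → Lr = 81.10 kN.
1. 1.0(43.13) + 1.0(81.10) + 0.7(122.85) = 43.13 + 81.10 + 86.00 = 210.23
2. 1.0(43.13) + 1.0(122.85) = 43.13 + 122.85 = 165.98
3. 0.67(43.13) - 1.0(122.85) = 28.90 - 122.85 = -93.95
4. 1.0(43.13) = 43.13
5. 1.0(43.13) + 1.0(81.10) + 0.75(77.36) = 43.13 + 81.10 + 58.02 = 182.25
6. 1.0(43.13) + 0.7(81.10) + 0.7(77.36) = 43.13 + 56.77 + 54.15 = 154.05
Combination 1 governs: V = 210.23 kN.

210.23 kN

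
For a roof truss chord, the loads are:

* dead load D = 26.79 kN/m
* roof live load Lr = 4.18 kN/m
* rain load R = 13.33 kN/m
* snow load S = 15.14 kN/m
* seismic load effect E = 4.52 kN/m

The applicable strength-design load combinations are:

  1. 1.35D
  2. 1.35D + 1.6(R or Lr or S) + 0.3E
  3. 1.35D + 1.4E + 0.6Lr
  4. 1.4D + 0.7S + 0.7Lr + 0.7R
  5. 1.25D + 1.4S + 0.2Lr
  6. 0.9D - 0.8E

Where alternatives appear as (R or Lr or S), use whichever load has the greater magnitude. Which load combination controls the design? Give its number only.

Combination 2

(R or Lr or S) → S = 15.14 kN/m.
1. 1.35(26.79) = 36.17
2. 1.35(26.79) + 1.6(15.14) + 0.3(4.52) = 36.17 + 24.22 + 1.36 = 61.75
3. 1.35(26.79) + 1.4(4.52) + 0.6(4.18) = 45.00
4. 1.4(26.79) + 0.7(15.14) + 0.7(4.18) + 0.7(13.33) = 60.36
5. 1.25(26.79) + 1.4(15.14) + 0.2(4.18) = 55.52
6. 0.9(26.79) - 0.8(4.52) = 20.50
The largest value is 61.75 kN/m from combination 2.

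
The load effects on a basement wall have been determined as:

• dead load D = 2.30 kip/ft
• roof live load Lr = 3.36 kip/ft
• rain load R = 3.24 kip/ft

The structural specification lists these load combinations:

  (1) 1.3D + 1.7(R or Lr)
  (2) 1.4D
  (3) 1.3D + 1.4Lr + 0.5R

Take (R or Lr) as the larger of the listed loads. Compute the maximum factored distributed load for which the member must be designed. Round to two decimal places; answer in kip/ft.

(R or Lr) → Lr = 3.36 kip/ft.
(1) 1.3(2.30) + 1.7(3.36) = 2.99 + 5.71 = 8.70
(2) 1.4(2.30) = 3.22
(3) 1.3(2.30) + 1.4(3.36) + 0.5(3.24) = 2.99 + 4.70 + 1.62 = 9.31
The controlling combination is 3, giving 9.31 kip/ft.

9.31 kip/ft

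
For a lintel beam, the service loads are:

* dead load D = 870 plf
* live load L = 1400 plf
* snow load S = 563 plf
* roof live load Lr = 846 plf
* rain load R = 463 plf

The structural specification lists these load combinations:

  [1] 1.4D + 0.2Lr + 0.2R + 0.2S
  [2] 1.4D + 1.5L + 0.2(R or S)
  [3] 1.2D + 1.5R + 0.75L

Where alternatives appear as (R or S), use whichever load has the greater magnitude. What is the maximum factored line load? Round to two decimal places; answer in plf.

3430.60 plf

(R or S) → S = 563 plf.
[1] 1.4(870) + 0.2(846) + 0.2(463) + 0.2(563) = 1218.00 + 169.20 + 92.60 + 112.60 = 1592.40
[2] 1.4(870) + 1.5(1400) + 0.2(563) = 1218.00 + 2100.00 + 112.60 = 3430.60
[3] 1.2(870) + 1.5(463) + 0.75(1400) = 1044.00 + 694.50 + 1050.00 = 2788.50
Combination 2 governs: w_u = 3430.60 plf.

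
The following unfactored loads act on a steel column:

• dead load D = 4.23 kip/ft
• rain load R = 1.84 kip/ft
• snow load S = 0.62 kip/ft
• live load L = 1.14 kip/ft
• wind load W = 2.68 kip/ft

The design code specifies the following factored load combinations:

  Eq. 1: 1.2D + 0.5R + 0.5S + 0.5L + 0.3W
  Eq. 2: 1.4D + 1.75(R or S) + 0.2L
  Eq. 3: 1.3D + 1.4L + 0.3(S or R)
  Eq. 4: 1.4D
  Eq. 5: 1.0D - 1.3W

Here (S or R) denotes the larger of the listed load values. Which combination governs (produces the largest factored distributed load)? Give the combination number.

(R or S) → R = 1.84 kip/ft; (S or R) → R = 1.84 kip/ft.
Eq. 1: 1.2(4.23) + 0.5(1.84) + 0.5(0.62) + 0.5(1.14) + 0.3(2.68) = 5.08 + 0.92 + 0.31 + 0.57 + 0.80 = 7.68
Eq. 2: 1.4(4.23) + 1.75(1.84) + 0.2(1.14) = 5.92 + 3.22 + 0.23 = 9.37
Eq. 3: 1.3(4.23) + 1.4(1.14) + 0.3(1.84) = 5.50 + 1.60 + 0.55 = 7.65
Eq. 4: 1.4(4.23) = 5.92
Eq. 5: 1.0(4.23) - 1.3(2.68) = 4.23 - 3.48 = 0.75
The largest value is 9.37 kip/ft from combination 2.

Combination 2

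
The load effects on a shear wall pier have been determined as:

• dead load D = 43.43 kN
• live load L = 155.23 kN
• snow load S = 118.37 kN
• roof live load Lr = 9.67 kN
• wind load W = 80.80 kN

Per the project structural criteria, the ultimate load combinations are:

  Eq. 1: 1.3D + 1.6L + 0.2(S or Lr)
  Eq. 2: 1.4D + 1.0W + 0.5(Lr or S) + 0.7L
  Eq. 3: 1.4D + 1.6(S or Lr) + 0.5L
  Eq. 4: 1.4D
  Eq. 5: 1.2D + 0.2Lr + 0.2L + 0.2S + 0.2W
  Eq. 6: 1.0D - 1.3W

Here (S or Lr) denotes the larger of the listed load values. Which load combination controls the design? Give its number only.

(S or Lr) → S = 118.37 kN; (Lr or S) → S = 118.37 kN.
Eq. 1: 1.3(43.43) + 1.6(155.23) + 0.2(118.37) = 56.46 + 248.37 + 23.67 = 328.50
Eq. 2: 1.4(43.43) + 1.0(80.80) + 0.5(118.37) + 0.7(155.23) = 60.80 + 80.80 + 59.19 + 108.66 = 309.45
Eq. 3: 1.4(43.43) + 1.6(118.37) + 0.5(155.23) = 60.80 + 189.39 + 77.62 = 327.81
Eq. 4: 1.4(43.43) = 60.80
Eq. 5: 1.2(43.43) + 0.2(9.67) + 0.2(155.23) + 0.2(118.37) + 0.2(80.80) = 52.12 + 1.93 + 31.05 + 23.67 + 16.16 = 124.93
Eq. 6: 1.0(43.43) - 1.3(80.80) = 43.43 - 105.04 = -61.61
The largest value is 328.50 kN from combination 1.

Combination 1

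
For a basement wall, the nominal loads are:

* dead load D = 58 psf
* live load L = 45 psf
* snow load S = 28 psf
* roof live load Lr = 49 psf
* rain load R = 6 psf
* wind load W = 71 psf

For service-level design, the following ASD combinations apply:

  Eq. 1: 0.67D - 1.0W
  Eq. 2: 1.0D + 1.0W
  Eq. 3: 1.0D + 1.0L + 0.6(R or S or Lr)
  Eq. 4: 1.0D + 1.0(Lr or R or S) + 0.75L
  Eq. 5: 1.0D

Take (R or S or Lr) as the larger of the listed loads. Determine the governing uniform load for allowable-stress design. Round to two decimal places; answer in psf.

(R or S or Lr) → Lr = 49 psf; (Lr or R or S) → Lr = 49 psf.
Eq. 1: 0.67(58) - 1.0(71) = 38.86 - 71.00 = -32.14
Eq. 2: 1.0(58) + 1.0(71) = 58.00 + 71.00 = 129.00
Eq. 3: 1.0(58) + 1.0(45) + 0.6(49) = 58.00 + 45.00 + 29.40 = 132.40
Eq. 4: 1.0(58) + 1.0(49) + 0.75(45) = 58.00 + 49.00 + 33.75 = 140.75
Eq. 5: 1.0(58) = 58.00
Maximum is from combination 4.

140.75 psf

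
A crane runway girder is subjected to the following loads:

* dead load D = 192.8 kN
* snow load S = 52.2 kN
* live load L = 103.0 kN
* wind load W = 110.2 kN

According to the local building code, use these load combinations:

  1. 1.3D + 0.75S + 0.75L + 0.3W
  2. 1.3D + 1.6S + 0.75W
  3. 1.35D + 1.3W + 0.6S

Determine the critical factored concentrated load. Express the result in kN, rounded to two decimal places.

1. 1.3(192.8) + 0.75(52.2) + 0.75(103.0) + 0.3(110.2) = 400.10
2. 1.3(192.8) + 1.6(52.2) + 0.75(110.2) = 416.81
3. 1.35(192.8) + 1.3(110.2) + 0.6(52.2) = 434.86
Combination 3 governs: P_u = 434.86 kN.

434.86 kN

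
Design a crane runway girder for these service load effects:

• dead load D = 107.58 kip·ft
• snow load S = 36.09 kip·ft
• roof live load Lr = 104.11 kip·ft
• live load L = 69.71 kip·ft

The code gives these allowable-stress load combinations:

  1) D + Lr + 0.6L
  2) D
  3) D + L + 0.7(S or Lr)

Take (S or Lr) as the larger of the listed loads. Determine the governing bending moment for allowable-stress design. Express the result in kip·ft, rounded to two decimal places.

(S or Lr) → Lr = 104.11 kip·ft.
1) 1.0(107.58) + 1.0(104.11) + 0.6(69.71) = 107.58 + 104.11 + 41.83 = 253.52
2) 1.0(107.58) = 107.58
3) 1.0(107.58) + 1.0(69.71) + 0.7(104.11) = 107.58 + 69.71 + 72.88 = 250.17
Combination 1 governs: M = 253.52 kip·ft.

253.52 kip·ft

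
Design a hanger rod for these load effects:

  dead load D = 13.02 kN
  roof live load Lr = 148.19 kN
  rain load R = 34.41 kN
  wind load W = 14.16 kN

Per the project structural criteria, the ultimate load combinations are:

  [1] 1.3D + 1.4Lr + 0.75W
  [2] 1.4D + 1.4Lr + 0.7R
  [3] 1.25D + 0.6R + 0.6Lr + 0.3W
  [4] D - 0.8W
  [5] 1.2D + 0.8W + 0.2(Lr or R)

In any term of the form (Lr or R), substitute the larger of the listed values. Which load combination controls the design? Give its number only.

(Lr or R) → Lr = 148.19 kN.
[1] 1.3(13.02) + 1.4(148.19) + 0.75(14.16) = 235.01
[2] 1.4(13.02) + 1.4(148.19) + 0.7(34.41) = 249.78
[3] 1.25(13.02) + 0.6(34.41) + 0.6(148.19) + 0.3(14.16) = 130.08
[4] 1.0(13.02) - 0.8(14.16) = 13.02 - 11.33 = 1.69
[5] 1.2(13.02) + 0.8(14.16) + 0.2(148.19) = 15.62 + 11.33 + 29.64 = 56.59
The largest value is 249.78 kN from combination 2.

Combination 2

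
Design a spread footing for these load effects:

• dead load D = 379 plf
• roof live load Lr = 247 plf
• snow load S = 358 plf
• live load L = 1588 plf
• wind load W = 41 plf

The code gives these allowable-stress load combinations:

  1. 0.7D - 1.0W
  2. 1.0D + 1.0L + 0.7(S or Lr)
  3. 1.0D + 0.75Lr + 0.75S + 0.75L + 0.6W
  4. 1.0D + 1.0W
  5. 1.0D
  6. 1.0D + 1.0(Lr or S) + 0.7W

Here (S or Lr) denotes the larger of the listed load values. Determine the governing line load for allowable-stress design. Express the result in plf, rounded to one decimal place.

2217.6 plf

(S or Lr) → S = 358 plf; (Lr or S) → S = 358 plf.
1. 0.7(379) - 1.0(41) = 224.3
2. 1.0(379) + 1.0(1588) + 0.7(358) = 2217.6
3. 1.0(379) + 0.75(247) + 0.75(358) + 0.75(1588) + 0.6(41) = 2048.4
4. 1.0(379) + 1.0(41) = 420.0
5. 1.0(379) = 379.0
6. 1.0(379) + 1.0(358) + 0.7(41) = 765.7
Maximum is from combination 2.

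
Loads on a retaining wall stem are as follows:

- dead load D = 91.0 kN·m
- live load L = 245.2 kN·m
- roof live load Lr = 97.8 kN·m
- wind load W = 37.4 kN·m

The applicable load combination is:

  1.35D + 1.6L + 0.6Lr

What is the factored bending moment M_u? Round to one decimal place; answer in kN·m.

1.35(91.0) + 1.6(245.2) + 0.6(97.8) = 573.9
M_u = 573.9 kN·m.

573.9 kN·m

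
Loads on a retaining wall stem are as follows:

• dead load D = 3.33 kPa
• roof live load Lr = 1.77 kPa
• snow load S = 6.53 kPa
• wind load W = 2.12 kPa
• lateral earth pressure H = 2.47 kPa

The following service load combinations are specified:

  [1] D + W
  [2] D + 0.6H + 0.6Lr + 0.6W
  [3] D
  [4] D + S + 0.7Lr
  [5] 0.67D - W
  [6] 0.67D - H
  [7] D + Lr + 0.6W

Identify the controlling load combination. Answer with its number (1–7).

[1] 1.0(3.33) + 1.0(2.12) = 3.33 + 2.12 = 5.45
[2] 1.0(3.33) + 0.6(2.47) + 0.6(1.77) + 0.6(2.12) = 7.15
[3] 1.0(3.33) = 3.33
[4] 1.0(3.33) + 1.0(6.53) + 0.7(1.77) = 3.33 + 6.53 + 1.24 = 11.10
[5] 0.67(3.33) - 1.0(2.12) = 2.23 - 2.12 = 0.11
[6] 0.67(3.33) - 1.0(2.47) = 2.23 - 2.47 = -0.24
[7] 1.0(3.33) + 1.0(1.77) + 0.6(2.12) = 3.33 + 1.77 + 1.27 = 6.37
The largest value is 11.10 kPa from combination 4.

Combination 4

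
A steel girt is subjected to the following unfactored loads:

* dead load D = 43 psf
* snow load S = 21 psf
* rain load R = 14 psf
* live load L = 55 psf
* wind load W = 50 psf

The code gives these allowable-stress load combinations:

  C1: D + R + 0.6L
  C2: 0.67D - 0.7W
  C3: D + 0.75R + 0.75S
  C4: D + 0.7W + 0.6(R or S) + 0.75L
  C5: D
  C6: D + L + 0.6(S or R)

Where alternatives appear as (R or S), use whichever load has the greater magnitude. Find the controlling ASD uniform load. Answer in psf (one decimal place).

131.9 psf

(R or S) → S = 21 psf; (S or R) → S = 21 psf.
C1: 1.0(43) + 1.0(14) + 0.6(55) = 43.0 + 14.0 + 33.0 = 90.0
C2: 0.67(43) - 0.7(50) = 28.8 - 35.0 = -6.2
C3: 1.0(43) + 0.75(14) + 0.75(21) = 43.0 + 10.5 + 15.8 = 69.3
C4: 1.0(43) + 0.7(50) + 0.6(21) + 0.75(55) = 43.0 + 35.0 + 12.6 + 41.3 = 131.9
C5: 1.0(43) = 43.0
C6: 1.0(43) + 1.0(55) + 0.6(21) = 43.0 + 55.0 + 12.6 = 110.6
The controlling combination is 4, giving 131.9 psf.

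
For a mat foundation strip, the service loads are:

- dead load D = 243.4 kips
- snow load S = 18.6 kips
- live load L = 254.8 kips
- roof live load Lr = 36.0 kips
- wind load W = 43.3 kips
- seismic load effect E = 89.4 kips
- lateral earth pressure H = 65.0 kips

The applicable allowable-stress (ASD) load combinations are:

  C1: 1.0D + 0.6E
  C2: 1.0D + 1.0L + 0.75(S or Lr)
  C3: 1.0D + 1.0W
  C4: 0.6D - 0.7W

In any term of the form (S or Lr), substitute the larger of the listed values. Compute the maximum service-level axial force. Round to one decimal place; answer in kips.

525.2 kips

(S or Lr) → Lr = 36.0 kips.
C1: 1.0(243.4) + 0.6(89.4) = 243.4 + 53.6 = 297.0
C2: 1.0(243.4) + 1.0(254.8) + 0.75(36.0) = 243.4 + 254.8 + 27.0 = 525.2
C3: 1.0(243.4) + 1.0(43.3) = 243.4 + 43.3 = 286.7
C4: 0.6(243.4) - 0.7(43.3) = 146.0 - 30.3 = 115.7
The controlling combination is 2, giving 525.2 kips.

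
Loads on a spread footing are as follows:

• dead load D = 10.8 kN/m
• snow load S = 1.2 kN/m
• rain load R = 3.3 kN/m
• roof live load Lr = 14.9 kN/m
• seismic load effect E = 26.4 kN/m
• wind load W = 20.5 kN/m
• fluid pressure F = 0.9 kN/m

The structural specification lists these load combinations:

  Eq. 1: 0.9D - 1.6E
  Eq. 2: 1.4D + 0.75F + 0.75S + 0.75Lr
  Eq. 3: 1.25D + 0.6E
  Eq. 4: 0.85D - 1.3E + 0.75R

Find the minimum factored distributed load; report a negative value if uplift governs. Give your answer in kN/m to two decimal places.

-32.52 kN/m

Eq. 1: 0.9(10.8) - 1.6(26.4) = 9.72 - 42.24 = -32.52
Eq. 2: 1.4(10.8) + 0.75(0.9) + 0.75(1.2) + 0.75(14.9) = 27.87
Eq. 3: 1.25(10.8) + 0.6(26.4) = 13.50 + 15.84 = 29.34
Eq. 4: 0.85(10.8) - 1.3(26.4) + 0.75(3.3) = -22.67
Combination 1 gives the minimum: -32.52 kN/m.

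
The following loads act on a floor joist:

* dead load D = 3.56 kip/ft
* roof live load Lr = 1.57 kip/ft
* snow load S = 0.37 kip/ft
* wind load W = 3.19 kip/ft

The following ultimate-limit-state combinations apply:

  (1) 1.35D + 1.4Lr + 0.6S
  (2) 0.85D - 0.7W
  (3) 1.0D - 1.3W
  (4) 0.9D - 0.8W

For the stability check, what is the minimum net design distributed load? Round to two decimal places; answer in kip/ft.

-0.59 kip/ft

(1) 1.35(3.56) + 1.4(1.57) + 0.6(0.37) = 4.81 + 2.20 + 0.22 = 7.23
(2) 0.85(3.56) - 0.7(3.19) = 0.79
(3) 1.0(3.56) - 1.3(3.19) = 3.56 - 4.15 = -0.59
(4) 0.9(3.56) - 0.8(3.19) = 3.20 - 2.55 = 0.65
Combination 3 gives the minimum: -0.59 kip/ft.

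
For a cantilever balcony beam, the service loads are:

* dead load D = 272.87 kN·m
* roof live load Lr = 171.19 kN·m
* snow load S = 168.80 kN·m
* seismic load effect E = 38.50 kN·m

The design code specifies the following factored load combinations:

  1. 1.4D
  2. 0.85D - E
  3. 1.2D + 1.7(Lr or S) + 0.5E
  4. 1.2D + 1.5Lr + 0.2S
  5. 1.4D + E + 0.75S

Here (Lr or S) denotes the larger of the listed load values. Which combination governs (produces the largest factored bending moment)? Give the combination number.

(Lr or S) → Lr = 171.19 kN·m.
1. 1.4(272.87) = 382.02
2. 0.85(272.87) - 1.0(38.50) = 231.94 - 38.50 = 193.44
3. 1.2(272.87) + 1.7(171.19) + 0.5(38.50) = 637.72
4. 1.2(272.87) + 1.5(171.19) + 0.2(168.80) = 327.44 + 256.79 + 33.76 = 617.99
5. 1.4(272.87) + 1.0(38.50) + 0.75(168.80) = 382.02 + 38.50 + 126.60 = 547.12
The largest value is 637.72 kN·m from combination 3.

Combination 3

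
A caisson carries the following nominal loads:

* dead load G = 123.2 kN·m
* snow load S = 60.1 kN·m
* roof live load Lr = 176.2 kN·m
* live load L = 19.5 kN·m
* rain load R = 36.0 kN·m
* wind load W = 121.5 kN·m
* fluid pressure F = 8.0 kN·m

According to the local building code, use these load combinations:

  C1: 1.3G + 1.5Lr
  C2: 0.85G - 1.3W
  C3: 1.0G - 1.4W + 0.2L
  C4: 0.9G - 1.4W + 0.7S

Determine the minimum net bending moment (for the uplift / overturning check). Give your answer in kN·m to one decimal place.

C1: 1.3(123.2) + 1.5(176.2) = 160.2 + 264.3 = 424.5
C2: 0.85(123.2) - 1.3(121.5) = -53.2
C3: 1.0(123.2) - 1.4(121.5) + 0.2(19.5) = 123.2 - 170.1 + 3.9 = -43.0
C4: 0.9(123.2) - 1.4(121.5) + 0.7(60.1) = -17.2
Combination 2 gives the minimum: -53.2 kN·m.

-53.2 kN·m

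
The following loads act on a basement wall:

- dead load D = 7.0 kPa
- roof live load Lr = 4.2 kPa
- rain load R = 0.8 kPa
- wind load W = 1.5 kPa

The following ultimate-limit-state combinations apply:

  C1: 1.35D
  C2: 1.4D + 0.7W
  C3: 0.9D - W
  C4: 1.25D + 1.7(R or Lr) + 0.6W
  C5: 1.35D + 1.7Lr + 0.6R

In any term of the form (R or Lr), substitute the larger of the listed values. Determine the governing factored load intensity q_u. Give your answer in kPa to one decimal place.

17.1 kPa

(R or Lr) → Lr = 4.2 kPa.
C1: 1.35(7.0) = 9.5
C2: 1.4(7.0) + 0.7(1.5) = 9.8 + 1.1 = 10.9
C3: 0.9(7.0) - 1.0(1.5) = 6.3 - 1.5 = 4.8
C4: 1.25(7.0) + 1.7(4.2) + 0.6(1.5) = 8.8 + 7.1 + 0.9 = 16.8
C5: 1.35(7.0) + 1.7(4.2) + 0.6(0.8) = 9.5 + 7.1 + 0.5 = 17.1
Maximum is from combination 5.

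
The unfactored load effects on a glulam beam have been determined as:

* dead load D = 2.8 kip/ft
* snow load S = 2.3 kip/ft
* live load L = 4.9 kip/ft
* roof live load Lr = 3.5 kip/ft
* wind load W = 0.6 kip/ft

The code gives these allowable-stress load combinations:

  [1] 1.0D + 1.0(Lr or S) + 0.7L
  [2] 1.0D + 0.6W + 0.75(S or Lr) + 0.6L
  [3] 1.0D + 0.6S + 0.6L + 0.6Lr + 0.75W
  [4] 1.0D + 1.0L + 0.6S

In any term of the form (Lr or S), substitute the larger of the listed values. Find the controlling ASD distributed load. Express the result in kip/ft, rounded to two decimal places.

(Lr or S) → Lr = 3.5 kip/ft; (S or Lr) → Lr = 3.5 kip/ft.
[1] 1.0(2.8) + 1.0(3.5) + 0.7(4.9) = 2.80 + 3.50 + 3.43 = 9.73
[2] 1.0(2.8) + 0.6(0.6) + 0.75(3.5) + 0.6(4.9) = 2.80 + 0.36 + 2.63 + 2.94 = 8.73
[3] 1.0(2.8) + 0.6(2.3) + 0.6(4.9) + 0.6(3.5) + 0.75(0.6) = 2.80 + 1.38 + 2.94 + 2.10 + 0.45 = 9.67
[4] 1.0(2.8) + 1.0(4.9) + 0.6(2.3) = 2.80 + 4.90 + 1.38 = 9.08
Combination 1 governs: w = 9.73 kip/ft.

9.73 kip/ft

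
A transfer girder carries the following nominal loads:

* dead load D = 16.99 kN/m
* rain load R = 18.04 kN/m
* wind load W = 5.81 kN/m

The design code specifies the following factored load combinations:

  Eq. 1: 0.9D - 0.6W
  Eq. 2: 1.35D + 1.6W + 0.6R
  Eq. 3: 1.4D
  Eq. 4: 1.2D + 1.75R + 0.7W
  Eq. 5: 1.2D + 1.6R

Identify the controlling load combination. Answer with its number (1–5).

Combination 4

Eq. 1: 0.9(16.99) - 0.6(5.81) = 11.81
Eq. 2: 1.35(16.99) + 1.6(5.81) + 0.6(18.04) = 22.94 + 9.30 + 10.82 = 43.06
Eq. 3: 1.4(16.99) = 23.79
Eq. 4: 1.2(16.99) + 1.75(18.04) + 0.7(5.81) = 20.39 + 31.57 + 4.07 = 56.03
Eq. 5: 1.2(16.99) + 1.6(18.04) = 20.39 + 28.86 = 49.25
The largest value is 56.03 kN/m from combination 4.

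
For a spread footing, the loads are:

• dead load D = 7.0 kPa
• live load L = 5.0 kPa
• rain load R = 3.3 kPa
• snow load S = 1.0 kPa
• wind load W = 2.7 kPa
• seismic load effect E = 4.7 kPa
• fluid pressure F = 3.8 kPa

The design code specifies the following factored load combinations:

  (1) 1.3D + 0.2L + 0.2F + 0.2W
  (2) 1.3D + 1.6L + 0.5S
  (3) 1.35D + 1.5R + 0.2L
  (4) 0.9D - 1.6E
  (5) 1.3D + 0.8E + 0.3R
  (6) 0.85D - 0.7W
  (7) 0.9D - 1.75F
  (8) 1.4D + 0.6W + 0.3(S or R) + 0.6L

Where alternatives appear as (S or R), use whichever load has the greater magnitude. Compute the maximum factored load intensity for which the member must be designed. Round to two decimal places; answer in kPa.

(S or R) → R = 3.3 kPa.
(1) 1.3(7.0) + 0.2(5.0) + 0.2(3.8) + 0.2(2.7) = 11.40
(2) 1.3(7.0) + 1.6(5.0) + 0.5(1.0) = 17.60
(3) 1.35(7.0) + 1.5(3.3) + 0.2(5.0) = 15.40
(4) 0.9(7.0) - 1.6(4.7) = -1.22
(5) 1.3(7.0) + 0.8(4.7) + 0.3(3.3) = 13.85
(6) 0.85(7.0) - 0.7(2.7) = 4.06
(7) 0.9(7.0) - 1.75(3.8) = -0.35
(8) 1.4(7.0) + 0.6(2.7) + 0.3(3.3) + 0.6(5.0) = 15.41
Maximum is from combination 2.

17.60 kPa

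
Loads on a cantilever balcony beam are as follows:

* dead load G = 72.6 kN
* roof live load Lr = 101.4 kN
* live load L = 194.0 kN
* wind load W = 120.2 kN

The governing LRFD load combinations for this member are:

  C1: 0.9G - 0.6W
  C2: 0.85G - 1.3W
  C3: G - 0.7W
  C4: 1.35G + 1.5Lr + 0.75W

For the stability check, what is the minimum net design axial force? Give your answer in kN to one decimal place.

-94.6 kN

C1: 0.9(72.6) - 0.6(120.2) = -6.8
C2: 0.85(72.6) - 1.3(120.2) = -94.6
C3: 1.0(72.6) - 0.7(120.2) = -11.5
C4: 1.35(72.6) + 1.5(101.4) + 0.75(120.2) = 340.3
Combination 2 gives the minimum: -94.6 kN.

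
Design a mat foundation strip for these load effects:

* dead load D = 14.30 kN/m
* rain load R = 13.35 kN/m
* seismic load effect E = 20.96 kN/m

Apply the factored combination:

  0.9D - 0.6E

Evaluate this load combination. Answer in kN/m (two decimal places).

0.29 kN/m

0.9(14.30) - 0.6(20.96) = 12.87 - 12.58 = 0.29
w_u = 0.29 kN/m.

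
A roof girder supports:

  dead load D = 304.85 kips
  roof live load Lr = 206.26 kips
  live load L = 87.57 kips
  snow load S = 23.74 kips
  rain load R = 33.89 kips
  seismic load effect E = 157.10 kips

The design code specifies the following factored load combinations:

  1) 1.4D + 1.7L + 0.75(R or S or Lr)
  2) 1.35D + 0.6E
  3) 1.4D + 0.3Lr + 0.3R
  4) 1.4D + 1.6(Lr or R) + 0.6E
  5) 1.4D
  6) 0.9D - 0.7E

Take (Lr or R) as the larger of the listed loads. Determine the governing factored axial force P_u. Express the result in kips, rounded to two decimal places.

(R or S or Lr) → Lr = 206.26 kips; (Lr or R) → Lr = 206.26 kips.
1) 1.4(304.85) + 1.7(87.57) + 0.75(206.26) = 730.35
2) 1.35(304.85) + 0.6(157.10) = 505.81
3) 1.4(304.85) + 0.3(206.26) + 0.3(33.89) = 498.84
4) 1.4(304.85) + 1.6(206.26) + 0.6(157.10) = 851.07
5) 1.4(304.85) = 426.79
6) 0.9(304.85) - 0.7(157.10) = 164.40
Combination 4 governs: P_u = 851.07 kips.

851.07 kips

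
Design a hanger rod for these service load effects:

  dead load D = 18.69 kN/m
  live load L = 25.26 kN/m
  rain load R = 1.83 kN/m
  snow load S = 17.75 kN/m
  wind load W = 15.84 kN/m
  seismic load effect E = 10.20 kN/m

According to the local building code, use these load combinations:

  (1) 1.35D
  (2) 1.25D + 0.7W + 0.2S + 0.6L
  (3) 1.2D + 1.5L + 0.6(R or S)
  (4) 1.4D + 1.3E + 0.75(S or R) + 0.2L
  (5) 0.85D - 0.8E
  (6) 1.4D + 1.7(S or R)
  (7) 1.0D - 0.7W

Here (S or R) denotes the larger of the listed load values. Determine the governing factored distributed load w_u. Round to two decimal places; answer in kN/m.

(R or S) → S = 17.75 kN/m; (S or R) → S = 17.75 kN/m.
(1) 1.35(18.69) = 25.23
(2) 1.25(18.69) + 0.7(15.84) + 0.2(17.75) + 0.6(25.26) = 53.16
(3) 1.2(18.69) + 1.5(25.26) + 0.6(17.75) = 70.97
(4) 1.4(18.69) + 1.3(10.20) + 0.75(17.75) + 0.2(25.26) = 57.79
(5) 0.85(18.69) - 0.8(10.20) = 7.73
(6) 1.4(18.69) + 1.7(17.75) = 56.34
(7) 1.0(18.69) - 0.7(15.84) = 7.60
Maximum is from combination 3.

70.97 kN/m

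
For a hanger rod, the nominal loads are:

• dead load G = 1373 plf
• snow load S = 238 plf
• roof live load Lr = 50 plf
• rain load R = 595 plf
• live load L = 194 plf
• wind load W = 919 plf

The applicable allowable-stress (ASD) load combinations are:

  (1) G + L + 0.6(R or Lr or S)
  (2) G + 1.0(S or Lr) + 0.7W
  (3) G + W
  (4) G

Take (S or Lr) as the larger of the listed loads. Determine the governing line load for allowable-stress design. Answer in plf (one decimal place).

(R or Lr or S) → R = 595 plf; (S or Lr) → S = 238 plf.
(1) 1.0(1373) + 1.0(194) + 0.6(595) = 1373.0 + 194.0 + 357.0 = 1924.0
(2) 1.0(1373) + 1.0(238) + 0.7(919) = 1373.0 + 238.0 + 643.3 = 2254.3
(3) 1.0(1373) + 1.0(919) = 1373.0 + 919.0 = 2292.0
(4) 1.0(1373) = 1373.0
Combination 3 governs: w = 2292.0 plf.

2292.0 plf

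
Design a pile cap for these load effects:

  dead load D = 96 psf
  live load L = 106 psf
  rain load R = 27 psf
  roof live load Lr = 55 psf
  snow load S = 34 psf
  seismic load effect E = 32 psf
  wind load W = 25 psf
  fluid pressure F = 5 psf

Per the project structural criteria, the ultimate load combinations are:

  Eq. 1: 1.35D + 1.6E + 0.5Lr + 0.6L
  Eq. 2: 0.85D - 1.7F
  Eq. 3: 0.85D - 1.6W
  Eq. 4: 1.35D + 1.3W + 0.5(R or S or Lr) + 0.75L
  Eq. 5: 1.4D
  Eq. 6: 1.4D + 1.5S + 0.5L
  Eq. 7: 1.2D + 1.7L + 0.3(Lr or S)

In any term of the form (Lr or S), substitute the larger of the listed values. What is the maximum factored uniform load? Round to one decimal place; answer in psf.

311.9 psf

(R or S or Lr) → Lr = 55 psf; (Lr or S) → Lr = 55 psf.
Eq. 1: 1.35(96) + 1.6(32) + 0.5(55) + 0.6(106) = 129.6 + 51.2 + 27.5 + 63.6 = 271.9
Eq. 2: 0.85(96) - 1.7(5) = 81.6 - 8.5 = 73.1
Eq. 3: 0.85(96) - 1.6(25) = 81.6 - 40.0 = 41.6
Eq. 4: 1.35(96) + 1.3(25) + 0.5(55) + 0.75(106) = 129.6 + 32.5 + 27.5 + 79.5 = 269.1
Eq. 5: 1.4(96) = 134.4
Eq. 6: 1.4(96) + 1.5(34) + 0.5(106) = 134.4 + 51.0 + 53.0 = 238.4
Eq. 7: 1.2(96) + 1.7(106) + 0.3(55) = 115.2 + 180.2 + 16.5 = 311.9
The controlling combination is 7, giving 311.9 psf.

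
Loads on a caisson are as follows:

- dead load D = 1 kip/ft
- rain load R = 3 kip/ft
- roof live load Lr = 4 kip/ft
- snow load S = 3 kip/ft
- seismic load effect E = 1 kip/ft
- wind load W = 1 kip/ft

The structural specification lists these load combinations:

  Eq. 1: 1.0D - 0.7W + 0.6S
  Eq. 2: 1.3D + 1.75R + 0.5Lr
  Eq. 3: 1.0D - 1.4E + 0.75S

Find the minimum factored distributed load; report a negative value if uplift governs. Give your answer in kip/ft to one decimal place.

Eq. 1: 1.0(1) - 0.7(1) + 0.6(3) = 1.0 - 0.7 + 1.8 = 2.1
Eq. 2: 1.3(1) + 1.75(3) + 0.5(4) = 1.3 + 5.3 + 2.0 = 8.6
Eq. 3: 1.0(1) - 1.4(1) + 0.75(3) = 1.0 - 1.4 + 2.3 = 1.9
Combination 3 gives the minimum: 1.9 kip/ft.

1.9 kip/ft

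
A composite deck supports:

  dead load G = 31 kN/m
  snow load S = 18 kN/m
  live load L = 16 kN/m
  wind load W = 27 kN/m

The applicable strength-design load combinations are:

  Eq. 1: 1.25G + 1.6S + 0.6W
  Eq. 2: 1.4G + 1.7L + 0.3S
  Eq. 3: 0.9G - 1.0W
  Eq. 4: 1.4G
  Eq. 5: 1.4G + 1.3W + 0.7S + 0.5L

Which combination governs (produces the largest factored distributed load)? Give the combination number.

Combination 5

Eq. 1: 1.25(31) + 1.6(18) + 0.6(27) = 38.75 + 28.80 + 16.20 = 83.75
Eq. 2: 1.4(31) + 1.7(16) + 0.3(18) = 43.40 + 27.20 + 5.40 = 76.00
Eq. 3: 0.9(31) - 1.0(27) = 27.90 - 27.00 = 0.90
Eq. 4: 1.4(31) = 43.40
Eq. 5: 1.4(31) + 1.3(27) + 0.7(18) + 0.5(16) = 43.40 + 35.10 + 12.60 + 8.00 = 99.10
The largest value is 99.10 kN/m from combination 5.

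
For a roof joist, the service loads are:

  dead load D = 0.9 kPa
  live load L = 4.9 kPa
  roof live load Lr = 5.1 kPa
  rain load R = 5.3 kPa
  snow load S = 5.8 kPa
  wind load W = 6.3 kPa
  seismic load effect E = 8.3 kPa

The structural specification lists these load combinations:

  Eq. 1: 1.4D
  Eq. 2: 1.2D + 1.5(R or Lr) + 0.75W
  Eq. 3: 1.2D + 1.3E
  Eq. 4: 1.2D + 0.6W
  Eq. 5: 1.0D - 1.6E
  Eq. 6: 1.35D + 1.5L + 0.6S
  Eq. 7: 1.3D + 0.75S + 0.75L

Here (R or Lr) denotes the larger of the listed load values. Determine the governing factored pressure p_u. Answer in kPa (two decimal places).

13.76 kPa

(R or Lr) → R = 5.3 kPa.
Eq. 1: 1.4(0.9) = 1.26
Eq. 2: 1.2(0.9) + 1.5(5.3) + 0.75(6.3) = 13.76
Eq. 3: 1.2(0.9) + 1.3(8.3) = 11.87
Eq. 4: 1.2(0.9) + 0.6(6.3) = 4.86
Eq. 5: 1.0(0.9) - 1.6(8.3) = -12.38
Eq. 6: 1.35(0.9) + 1.5(4.9) + 0.6(5.8) = 12.05
Eq. 7: 1.3(0.9) + 0.75(5.8) + 0.75(4.9) = 9.20
Combination 2 governs: p_u = 13.76 kPa.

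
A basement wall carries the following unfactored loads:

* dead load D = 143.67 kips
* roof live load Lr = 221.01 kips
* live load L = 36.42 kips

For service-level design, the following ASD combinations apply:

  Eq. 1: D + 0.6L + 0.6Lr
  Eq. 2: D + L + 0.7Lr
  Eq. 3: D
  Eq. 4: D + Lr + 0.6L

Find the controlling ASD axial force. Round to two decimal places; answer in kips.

Eq. 1: 1.0(143.67) + 0.6(36.42) + 0.6(221.01) = 143.67 + 21.85 + 132.61 = 298.13
Eq. 2: 1.0(143.67) + 1.0(36.42) + 0.7(221.01) = 143.67 + 36.42 + 154.71 = 334.80
Eq. 3: 1.0(143.67) = 143.67
Eq. 4: 1.0(143.67) + 1.0(221.01) + 0.6(36.42) = 143.67 + 221.01 + 21.85 = 386.53
The controlling combination is 4, giving 386.53 kips.

386.53 kips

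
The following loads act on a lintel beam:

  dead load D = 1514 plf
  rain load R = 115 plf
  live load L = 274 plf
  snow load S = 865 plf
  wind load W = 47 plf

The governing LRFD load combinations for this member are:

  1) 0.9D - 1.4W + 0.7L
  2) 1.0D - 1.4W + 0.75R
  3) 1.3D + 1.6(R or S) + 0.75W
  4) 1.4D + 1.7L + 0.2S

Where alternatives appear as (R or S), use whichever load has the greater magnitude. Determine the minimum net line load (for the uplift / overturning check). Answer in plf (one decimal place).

1488.6 plf

(R or S) → S = 865 plf.
1) 0.9(1514) - 1.4(47) + 0.7(274) = 1362.6 - 65.8 + 191.8 = 1488.6
2) 1.0(1514) - 1.4(47) + 0.75(115) = 1514.0 - 65.8 + 86.3 = 1534.5
3) 1.3(1514) + 1.6(865) + 0.75(47) = 1968.2 + 1384.0 + 35.3 = 3387.5
4) 1.4(1514) + 1.7(274) + 0.2(865) = 2119.6 + 465.8 + 173.0 = 2758.4
Combination 1 gives the minimum: 1488.6 plf.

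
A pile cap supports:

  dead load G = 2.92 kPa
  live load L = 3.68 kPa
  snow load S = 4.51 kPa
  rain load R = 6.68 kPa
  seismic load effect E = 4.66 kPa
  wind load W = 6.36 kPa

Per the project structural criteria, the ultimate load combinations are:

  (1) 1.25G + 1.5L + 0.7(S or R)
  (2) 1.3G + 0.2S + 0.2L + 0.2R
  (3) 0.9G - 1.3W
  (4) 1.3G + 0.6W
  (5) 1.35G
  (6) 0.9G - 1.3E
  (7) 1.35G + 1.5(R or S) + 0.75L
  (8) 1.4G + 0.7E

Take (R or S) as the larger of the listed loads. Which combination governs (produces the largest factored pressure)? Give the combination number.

(S or R) → R = 6.68 kPa; (R or S) → R = 6.68 kPa.
(1) 1.25(2.92) + 1.5(3.68) + 0.7(6.68) = 3.65 + 5.52 + 4.68 = 13.85
(2) 1.3(2.92) + 0.2(4.51) + 0.2(3.68) + 0.2(6.68) = 6.77
(3) 0.9(2.92) - 1.3(6.36) = 2.63 - 8.27 = -5.64
(4) 1.3(2.92) + 0.6(6.36) = 7.61
(5) 1.35(2.92) = 3.94
(6) 0.9(2.92) - 1.3(4.66) = 2.63 - 6.06 = -3.43
(7) 1.35(2.92) + 1.5(6.68) + 0.75(3.68) = 3.94 + 10.02 + 2.76 = 16.72
(8) 1.4(2.92) + 0.7(4.66) = 4.09 + 3.26 = 7.35
The largest value is 16.72 kPa from combination 7.

Combination 7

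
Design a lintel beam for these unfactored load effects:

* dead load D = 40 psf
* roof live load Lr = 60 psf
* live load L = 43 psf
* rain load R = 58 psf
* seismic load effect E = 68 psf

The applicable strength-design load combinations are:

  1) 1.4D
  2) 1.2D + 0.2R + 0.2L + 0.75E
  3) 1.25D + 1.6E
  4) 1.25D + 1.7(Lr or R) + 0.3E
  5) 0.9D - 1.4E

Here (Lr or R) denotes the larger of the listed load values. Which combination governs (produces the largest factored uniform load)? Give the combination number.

Combination 4

(Lr or R) → Lr = 60 psf.
1) 1.4(40) = 56.00
2) 1.2(40) + 0.2(58) + 0.2(43) + 0.75(68) = 119.20
3) 1.25(40) + 1.6(68) = 158.80
4) 1.25(40) + 1.7(60) + 0.3(68) = 172.40
5) 0.9(40) - 1.4(68) = -59.20
The largest value is 172.40 psf from combination 4.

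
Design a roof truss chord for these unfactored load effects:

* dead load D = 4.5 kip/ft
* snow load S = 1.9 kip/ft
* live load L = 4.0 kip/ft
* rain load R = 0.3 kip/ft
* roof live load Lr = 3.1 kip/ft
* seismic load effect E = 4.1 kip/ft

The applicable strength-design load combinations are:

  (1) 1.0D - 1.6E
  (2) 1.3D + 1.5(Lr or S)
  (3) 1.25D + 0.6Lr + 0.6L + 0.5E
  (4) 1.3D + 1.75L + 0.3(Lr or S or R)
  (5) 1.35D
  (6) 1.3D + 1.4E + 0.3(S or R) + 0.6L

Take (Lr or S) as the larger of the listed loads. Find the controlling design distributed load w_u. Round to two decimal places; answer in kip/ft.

14.56 kip/ft

(Lr or S) → Lr = 3.1 kip/ft; (Lr or S or R) → Lr = 3.1 kip/ft; (S or R) → S = 1.9 kip/ft.
(1) 1.0(4.5) - 1.6(4.1) = -2.06
(2) 1.3(4.5) + 1.5(3.1) = 10.50
(3) 1.25(4.5) + 0.6(3.1) + 0.6(4.0) + 0.5(4.1) = 11.94
(4) 1.3(4.5) + 1.75(4.0) + 0.3(3.1) = 13.78
(5) 1.35(4.5) = 6.08
(6) 1.3(4.5) + 1.4(4.1) + 0.3(1.9) + 0.6(4.0) = 14.56
The controlling combination is 6, giving 14.56 kip/ft.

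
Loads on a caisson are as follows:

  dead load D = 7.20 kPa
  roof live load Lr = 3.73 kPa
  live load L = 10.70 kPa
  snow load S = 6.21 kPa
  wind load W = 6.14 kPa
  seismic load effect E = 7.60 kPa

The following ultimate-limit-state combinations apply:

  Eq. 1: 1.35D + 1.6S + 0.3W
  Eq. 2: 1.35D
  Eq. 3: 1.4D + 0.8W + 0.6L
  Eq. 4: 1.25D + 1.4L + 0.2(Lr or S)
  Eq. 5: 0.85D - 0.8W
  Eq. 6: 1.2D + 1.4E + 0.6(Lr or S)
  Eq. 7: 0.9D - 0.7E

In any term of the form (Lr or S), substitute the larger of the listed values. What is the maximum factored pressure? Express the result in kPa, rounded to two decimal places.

(Lr or S) → S = 6.21 kPa.
Eq. 1: 1.35(7.20) + 1.6(6.21) + 0.3(6.14) = 9.72 + 9.94 + 1.84 = 21.50
Eq. 2: 1.35(7.20) = 9.72
Eq. 3: 1.4(7.20) + 0.8(6.14) + 0.6(10.70) = 10.08 + 4.91 + 6.42 = 21.41
Eq. 4: 1.25(7.20) + 1.4(10.70) + 0.2(6.21) = 9.00 + 14.98 + 1.24 = 25.22
Eq. 5: 0.85(7.20) - 0.8(6.14) = 6.12 - 4.91 = 1.21
Eq. 6: 1.2(7.20) + 1.4(7.60) + 0.6(6.21) = 8.64 + 10.64 + 3.73 = 23.01
Eq. 7: 0.9(7.20) - 0.7(7.60) = 6.48 - 5.32 = 1.16
Maximum is from combination 4.

25.22 kPa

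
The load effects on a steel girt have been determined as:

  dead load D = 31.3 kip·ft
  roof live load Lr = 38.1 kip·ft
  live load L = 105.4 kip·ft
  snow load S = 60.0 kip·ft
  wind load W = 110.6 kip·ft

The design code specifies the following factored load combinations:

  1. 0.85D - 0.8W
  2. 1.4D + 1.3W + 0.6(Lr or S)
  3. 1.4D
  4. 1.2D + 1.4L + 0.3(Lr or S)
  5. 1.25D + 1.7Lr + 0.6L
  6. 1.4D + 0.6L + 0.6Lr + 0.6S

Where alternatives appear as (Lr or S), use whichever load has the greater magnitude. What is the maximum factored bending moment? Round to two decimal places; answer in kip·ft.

(Lr or S) → S = 60.0 kip·ft.
1. 0.85(31.3) - 0.8(110.6) = -61.88
2. 1.4(31.3) + 1.3(110.6) + 0.6(60.0) = 43.82 + 143.78 + 36.00 = 223.60
3. 1.4(31.3) = 43.82
4. 1.2(31.3) + 1.4(105.4) + 0.3(60.0) = 37.56 + 147.56 + 18.00 = 203.12
5. 1.25(31.3) + 1.7(38.1) + 0.6(105.4) = 39.13 + 64.77 + 63.24 = 167.14
6. 1.4(31.3) + 0.6(105.4) + 0.6(38.1) + 0.6(60.0) = 43.82 + 63.24 + 22.86 + 36.00 = 165.92
The controlling combination is 2, giving 223.60 kip·ft.

223.60 kip·ft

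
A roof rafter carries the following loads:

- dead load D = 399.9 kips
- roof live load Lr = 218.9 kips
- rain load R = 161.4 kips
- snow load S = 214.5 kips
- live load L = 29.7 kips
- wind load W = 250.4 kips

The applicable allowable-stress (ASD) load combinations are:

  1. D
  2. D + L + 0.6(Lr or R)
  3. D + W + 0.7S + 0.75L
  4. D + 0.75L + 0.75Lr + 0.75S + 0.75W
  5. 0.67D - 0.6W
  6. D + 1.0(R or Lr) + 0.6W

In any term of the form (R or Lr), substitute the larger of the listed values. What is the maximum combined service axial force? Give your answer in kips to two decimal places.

935.03 kips

(Lr or R) → Lr = 218.9 kips; (R or Lr) → Lr = 218.9 kips.
1. 1.0(399.9) = 399.90
2. 1.0(399.9) + 1.0(29.7) + 0.6(218.9) = 399.90 + 29.70 + 131.34 = 560.94
3. 1.0(399.9) + 1.0(250.4) + 0.7(214.5) + 0.75(29.7) = 399.90 + 250.40 + 150.15 + 22.28 = 822.73
4. 1.0(399.9) + 0.75(29.7) + 0.75(218.9) + 0.75(214.5) + 0.75(250.4) = 935.03
5. 0.67(399.9) - 0.6(250.4) = 267.93 - 150.24 = 117.69
6. 1.0(399.9) + 1.0(218.9) + 0.6(250.4) = 399.90 + 218.90 + 150.24 = 769.04
Combination 4 governs: P = 935.03 kips.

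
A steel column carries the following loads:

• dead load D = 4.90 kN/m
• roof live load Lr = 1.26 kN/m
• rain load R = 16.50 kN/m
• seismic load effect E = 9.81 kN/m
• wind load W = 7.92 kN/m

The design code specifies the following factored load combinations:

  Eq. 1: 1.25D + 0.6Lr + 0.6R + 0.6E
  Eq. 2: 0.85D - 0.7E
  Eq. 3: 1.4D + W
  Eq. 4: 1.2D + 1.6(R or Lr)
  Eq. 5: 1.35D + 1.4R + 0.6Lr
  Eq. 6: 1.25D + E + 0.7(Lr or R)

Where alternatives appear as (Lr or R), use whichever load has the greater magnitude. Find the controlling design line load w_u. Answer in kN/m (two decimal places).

32.28 kN/m

(R or Lr) → R = 16.50 kN/m; (Lr or R) → R = 16.50 kN/m.
Eq. 1: 1.25(4.90) + 0.6(1.26) + 0.6(16.50) + 0.6(9.81) = 22.67
Eq. 2: 0.85(4.90) - 0.7(9.81) = -2.70
Eq. 3: 1.4(4.90) + 1.0(7.92) = 14.78
Eq. 4: 1.2(4.90) + 1.6(16.50) = 32.28
Eq. 5: 1.35(4.90) + 1.4(16.50) + 0.6(1.26) = 30.47
Eq. 6: 1.25(4.90) + 1.0(9.81) + 0.7(16.50) = 27.49
Combination 4 governs: w_u = 32.28 kN/m.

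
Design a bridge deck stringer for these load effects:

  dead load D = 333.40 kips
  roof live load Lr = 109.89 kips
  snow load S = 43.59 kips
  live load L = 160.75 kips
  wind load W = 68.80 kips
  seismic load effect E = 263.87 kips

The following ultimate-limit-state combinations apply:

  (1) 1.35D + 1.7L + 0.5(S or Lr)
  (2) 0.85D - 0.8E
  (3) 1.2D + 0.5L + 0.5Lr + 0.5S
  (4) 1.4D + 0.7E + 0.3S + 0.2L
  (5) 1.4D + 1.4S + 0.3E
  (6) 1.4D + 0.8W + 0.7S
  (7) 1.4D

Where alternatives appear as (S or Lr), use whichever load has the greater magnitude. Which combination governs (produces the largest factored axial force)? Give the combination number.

Combination 1

(S or Lr) → Lr = 109.89 kips.
(1) 1.35(333.40) + 1.7(160.75) + 0.5(109.89) = 778.31
(2) 0.85(333.40) - 0.8(263.87) = 283.39 - 211.10 = 72.29
(3) 1.2(333.40) + 0.5(160.75) + 0.5(109.89) + 0.5(43.59) = 557.20
(4) 1.4(333.40) + 0.7(263.87) + 0.3(43.59) + 0.2(160.75) = 466.76 + 184.71 + 13.08 + 32.15 = 696.70
(5) 1.4(333.40) + 1.4(43.59) + 0.3(263.87) = 466.76 + 61.03 + 79.16 = 606.95
(6) 1.4(333.40) + 0.8(68.80) + 0.7(43.59) = 466.76 + 55.04 + 30.51 = 552.31
(7) 1.4(333.40) = 466.76
The largest value is 778.31 kips from combination 1.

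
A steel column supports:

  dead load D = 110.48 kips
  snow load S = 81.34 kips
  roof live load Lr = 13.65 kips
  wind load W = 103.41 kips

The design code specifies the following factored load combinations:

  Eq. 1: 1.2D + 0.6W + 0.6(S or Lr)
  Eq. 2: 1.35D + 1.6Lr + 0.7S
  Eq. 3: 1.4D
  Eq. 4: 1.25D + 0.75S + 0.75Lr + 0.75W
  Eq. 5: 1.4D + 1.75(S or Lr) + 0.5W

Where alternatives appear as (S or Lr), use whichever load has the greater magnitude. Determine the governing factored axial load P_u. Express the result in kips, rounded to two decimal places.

(S or Lr) → S = 81.34 kips.
Eq. 1: 1.2(110.48) + 0.6(103.41) + 0.6(81.34) = 243.43
Eq. 2: 1.35(110.48) + 1.6(13.65) + 0.7(81.34) = 227.93
Eq. 3: 1.4(110.48) = 154.67
Eq. 4: 1.25(110.48) + 0.75(81.34) + 0.75(13.65) + 0.75(103.41) = 286.90
Eq. 5: 1.4(110.48) + 1.75(81.34) + 0.5(103.41) = 348.72
Combination 5 governs: P_u = 348.72 kips.

348.72 kips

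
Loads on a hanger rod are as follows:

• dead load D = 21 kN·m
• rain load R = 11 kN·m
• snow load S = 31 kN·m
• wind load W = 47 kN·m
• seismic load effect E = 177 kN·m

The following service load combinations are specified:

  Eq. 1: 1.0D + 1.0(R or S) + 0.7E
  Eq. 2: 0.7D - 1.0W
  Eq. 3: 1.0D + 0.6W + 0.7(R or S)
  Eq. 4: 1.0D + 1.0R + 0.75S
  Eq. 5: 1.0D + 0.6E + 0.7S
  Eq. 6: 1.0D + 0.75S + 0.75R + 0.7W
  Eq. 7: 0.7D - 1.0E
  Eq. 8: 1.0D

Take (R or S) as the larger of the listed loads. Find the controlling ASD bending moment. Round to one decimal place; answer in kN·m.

(R or S) → S = 31 kN·m.
Eq. 1: 1.0(21) + 1.0(31) + 0.7(177) = 175.9
Eq. 2: 0.7(21) - 1.0(47) = -32.3
Eq. 3: 1.0(21) + 0.6(47) + 0.7(31) = 70.9
Eq. 4: 1.0(21) + 1.0(11) + 0.75(31) = 55.3
Eq. 5: 1.0(21) + 0.6(177) + 0.7(31) = 148.9
Eq. 6: 1.0(21) + 0.75(31) + 0.75(11) + 0.7(47) = 85.4
Eq. 7: 0.7(21) - 1.0(177) = -162.3
Eq. 8: 1.0(21) = 21.0
The controlling combination is 1, giving 175.9 kN·m.

175.9 kN·m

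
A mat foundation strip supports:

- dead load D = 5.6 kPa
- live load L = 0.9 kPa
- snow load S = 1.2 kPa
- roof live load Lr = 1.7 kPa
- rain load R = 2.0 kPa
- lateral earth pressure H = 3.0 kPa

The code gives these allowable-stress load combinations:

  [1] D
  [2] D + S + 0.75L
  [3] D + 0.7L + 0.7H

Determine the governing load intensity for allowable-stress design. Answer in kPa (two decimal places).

[1] 1.0(5.6) = 5.60
[2] 1.0(5.6) + 1.0(1.2) + 0.75(0.9) = 5.60 + 1.20 + 0.68 = 7.48
[3] 1.0(5.6) + 0.7(0.9) + 0.7(3.0) = 5.60 + 0.63 + 2.10 = 8.33
The controlling combination is 3, giving 8.33 kPa.

8.33 kPa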